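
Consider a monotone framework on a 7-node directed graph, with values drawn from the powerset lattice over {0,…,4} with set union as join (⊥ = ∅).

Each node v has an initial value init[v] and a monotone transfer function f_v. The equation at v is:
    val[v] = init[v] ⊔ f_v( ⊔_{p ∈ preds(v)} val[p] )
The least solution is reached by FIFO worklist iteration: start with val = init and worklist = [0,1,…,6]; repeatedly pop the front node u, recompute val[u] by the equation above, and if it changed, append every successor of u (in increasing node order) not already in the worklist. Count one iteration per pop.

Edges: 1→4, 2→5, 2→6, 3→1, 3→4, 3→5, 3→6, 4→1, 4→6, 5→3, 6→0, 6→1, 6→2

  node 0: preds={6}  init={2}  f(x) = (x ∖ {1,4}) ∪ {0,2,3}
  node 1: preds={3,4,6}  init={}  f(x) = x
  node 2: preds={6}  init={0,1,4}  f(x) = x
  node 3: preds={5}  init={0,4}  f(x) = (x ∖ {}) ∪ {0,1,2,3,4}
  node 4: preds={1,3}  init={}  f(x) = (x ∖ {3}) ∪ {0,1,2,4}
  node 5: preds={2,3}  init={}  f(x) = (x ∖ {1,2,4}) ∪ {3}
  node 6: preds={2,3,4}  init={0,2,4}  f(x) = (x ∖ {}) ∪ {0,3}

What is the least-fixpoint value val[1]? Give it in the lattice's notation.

Worklist (14 pops):
  #1 pop 0: in={0,2,4} → {0,2,3} (was {2}); enqueue []
  #2 pop 1: in={0,2,4} → {0,2,4} (was {}); enqueue []
  #3 pop 2: in={0,2,4} → {0,1,2,4} (was {0,1,4}); enqueue []
  #4 pop 3: in={} → {0,1,2,3,4} (was {0,4}); enqueue [1]
  #5 pop 4: in={0,1,2,3,4} → {0,1,2,4} (was {}); enqueue []
  #6 pop 5: in={0,1,2,3,4} → {0,3} (was {}); enqueue [3]
  #7 pop 6: in={0,1,2,3,4} → {0,1,2,3,4} (was {0,2,4}); enqueue [0,2]
  #8 pop 1: in={0,1,2,3,4} → {0,1,2,3,4} (was {0,2,4}); enqueue [4]
  #9 pop 3: in={0,3} → {0,1,2,3,4} (no change)
  #10 pop 0: in={0,1,2,3,4} → {0,2,3} (no change)
  #11 pop 2: in={0,1,2,3,4} → {0,1,2,3,4} (was {0,1,2,4}); enqueue [5,6]
  #12 pop 4: in={0,1,2,3,4} → {0,1,2,4} (no change)
  #13 pop 5: in={0,1,2,3,4} → {0,3} (no change)
  #14 pop 6: in={0,1,2,3,4} → {0,1,2,3,4} (no change)

Fixpoint:
  val[0] = {0,2,3}
  val[1] = {0,1,2,3,4}
  val[2] = {0,1,2,3,4}
  val[3] = {0,1,2,3,4}
  val[4] = {0,1,2,4}
  val[5] = {0,3}
  val[6] = {0,1,2,3,4}

{0,1,2,3,4}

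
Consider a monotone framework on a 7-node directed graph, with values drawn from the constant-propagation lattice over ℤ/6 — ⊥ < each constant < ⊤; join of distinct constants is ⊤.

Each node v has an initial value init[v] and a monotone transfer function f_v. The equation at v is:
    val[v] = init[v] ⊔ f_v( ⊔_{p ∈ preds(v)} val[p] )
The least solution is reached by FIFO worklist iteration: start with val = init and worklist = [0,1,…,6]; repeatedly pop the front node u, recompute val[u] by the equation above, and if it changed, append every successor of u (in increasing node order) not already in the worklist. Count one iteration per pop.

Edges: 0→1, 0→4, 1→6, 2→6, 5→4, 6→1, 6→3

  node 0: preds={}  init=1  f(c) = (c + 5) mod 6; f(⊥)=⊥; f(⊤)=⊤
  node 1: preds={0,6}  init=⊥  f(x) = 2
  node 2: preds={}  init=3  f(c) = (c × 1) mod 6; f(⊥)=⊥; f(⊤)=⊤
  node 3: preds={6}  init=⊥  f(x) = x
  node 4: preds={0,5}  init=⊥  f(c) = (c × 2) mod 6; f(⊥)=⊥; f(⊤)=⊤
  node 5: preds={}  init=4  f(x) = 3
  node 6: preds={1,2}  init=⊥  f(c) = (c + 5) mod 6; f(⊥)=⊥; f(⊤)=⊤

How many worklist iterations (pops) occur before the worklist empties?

Trace (10 dequeues):
  [1] u=0 | in ⊥ | out 1 | ==
  [2] u=1 | in 1 | out 2 | prev ⊥ | push {}
  [3] u=2 | in ⊥ | out 3 | ==
  [4] u=3 | in ⊥ | out ⊥ | ==
  [5] u=4 | in ⊤ | out ⊤ | prev ⊥ | push {}
  [6] u=5 | in ⊥ | out ⊤ | prev 4 | push {4}
  [7] u=6 | in ⊤ | out ⊤ | prev ⊥ | push {1,3}
  [8] u=4 | in ⊤ | out ⊤ | ==
  [9] u=1 | in ⊤ | out 2 | ==
  [10] u=3 | in ⊤ | out ⊤ | prev ⊥ | push {}

Converged values:
  [0] 1
  [1] 2
  [2] 3
  [3] ⊤
  [4] ⊤
  [5] ⊤
  [6] ⊤

10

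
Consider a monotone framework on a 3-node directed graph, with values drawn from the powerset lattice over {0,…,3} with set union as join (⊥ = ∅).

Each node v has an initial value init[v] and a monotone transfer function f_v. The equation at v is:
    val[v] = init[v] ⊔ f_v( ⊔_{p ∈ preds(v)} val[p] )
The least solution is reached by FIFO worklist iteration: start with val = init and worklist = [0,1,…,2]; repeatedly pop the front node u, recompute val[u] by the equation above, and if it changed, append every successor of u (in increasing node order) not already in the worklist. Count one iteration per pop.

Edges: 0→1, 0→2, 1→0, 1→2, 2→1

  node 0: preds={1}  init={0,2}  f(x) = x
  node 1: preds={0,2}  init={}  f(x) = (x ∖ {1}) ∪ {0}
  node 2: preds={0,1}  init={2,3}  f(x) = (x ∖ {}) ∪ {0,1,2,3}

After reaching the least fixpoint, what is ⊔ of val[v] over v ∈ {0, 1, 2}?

Worklist (6 pops):
  #1 pop 0: in={} → {0,2} (no change)
  #2 pop 1: in={0,2,3} → {0,2,3} (was {}); enqueue [0]
  #3 pop 2: in={0,2,3} → {0,1,2,3} (was {2,3}); enqueue [1]
  #4 pop 0: in={0,2,3} → {0,2,3} (was {0,2}); enqueue [2]
  #5 pop 1: in={0,1,2,3} → {0,2,3} (no change)
  #6 pop 2: in={0,2,3} → {0,1,2,3} (no change)

Fixpoint:
  val[0] = {0,2,3}
  val[1] = {0,2,3}
  val[2] = {0,1,2,3}

{0,1,2,3}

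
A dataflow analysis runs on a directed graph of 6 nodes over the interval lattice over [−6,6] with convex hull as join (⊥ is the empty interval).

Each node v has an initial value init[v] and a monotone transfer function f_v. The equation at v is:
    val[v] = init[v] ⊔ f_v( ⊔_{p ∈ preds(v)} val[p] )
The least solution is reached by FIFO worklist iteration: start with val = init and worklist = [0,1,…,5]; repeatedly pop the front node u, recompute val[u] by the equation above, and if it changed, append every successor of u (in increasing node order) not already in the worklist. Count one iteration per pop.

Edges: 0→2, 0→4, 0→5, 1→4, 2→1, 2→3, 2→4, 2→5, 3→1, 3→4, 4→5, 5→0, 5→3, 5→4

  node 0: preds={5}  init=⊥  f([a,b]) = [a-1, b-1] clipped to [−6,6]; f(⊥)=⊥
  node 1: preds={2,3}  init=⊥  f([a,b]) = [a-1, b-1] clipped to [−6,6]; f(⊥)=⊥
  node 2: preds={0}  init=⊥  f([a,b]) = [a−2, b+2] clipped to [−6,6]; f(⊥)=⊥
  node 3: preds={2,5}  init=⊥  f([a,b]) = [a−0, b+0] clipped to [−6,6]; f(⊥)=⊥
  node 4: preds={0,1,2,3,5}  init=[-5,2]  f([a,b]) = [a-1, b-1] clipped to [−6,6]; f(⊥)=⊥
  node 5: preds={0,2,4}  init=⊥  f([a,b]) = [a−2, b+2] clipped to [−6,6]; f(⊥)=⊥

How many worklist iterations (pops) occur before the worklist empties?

Iteration log — 22 steps:
  step 1. node 0  ⊔preds=⊥  new=⊥  stable
  step 2. node 1  ⊔preds=⊥  new=⊥  stable
  step 3. node 2  ⊔preds=⊥  new=⊥  stable
  step 4. node 3  ⊔preds=⊥  new=⊥  stable
  step 5. node 4  ⊔preds=⊥  new=[-5,2]  stable
  step 6. node 5  ⊔preds=[-5,2]  new=[-6,4]  old=⊥  +wl: 0,3,4
  step 7. node 0  ⊔preds=[-6,4]  new=[-6,3]  old=⊥  +wl: 2,5
  step 8. node 3  ⊔preds=[-6,4]  new=[-6,4]  old=⊥  +wl: 1
  step 9. node 4  ⊔preds=[-6,4]  new=[-6,3]  old=[-5,2]  +wl: 
  step 10. node 2  ⊔preds=[-6,3]  new=[-6,5]  old=⊥  +wl: 3,4
  step 11. node 5  ⊔preds=[-6,5]  new=[-6,6]  old=[-6,4]  +wl: 0
  step 12. node 1  ⊔preds=[-6,5]  new=[-6,4]  old=⊥  +wl: 
  step 13. node 3  ⊔preds=[-6,6]  new=[-6,6]  old=[-6,4]  +wl: 1
  step 14. node 4  ⊔preds=[-6,6]  new=[-6,5]  old=[-6,3]  +wl: 5
  step 15. node 0  ⊔preds=[-6,6]  new=[-6,5]  old=[-6,3]  +wl: 2,4
  step 16. node 1  ⊔preds=[-6,6]  new=[-6,5]  old=[-6,4]  +wl: 
  step 17. node 5  ⊔preds=[-6,5]  new=[-6,6]  stable
  step 18. node 2  ⊔preds=[-6,5]  new=[-6,6]  old=[-6,5]  +wl: 1,3,5
  step 19. node 4  ⊔preds=[-6,6]  new=[-6,5]  stable
  step 20. node 1  ⊔preds=[-6,6]  new=[-6,5]  stable
  step 21. node 3  ⊔preds=[-6,6]  new=[-6,6]  stable
  step 22. node 5  ⊔preds=[-6,6]  new=[-6,6]  stable

Least fixpoint reached:
  node 0: [-6,5]
  node 1: [-6,5]
  node 2: [-6,6]
  node 3: [-6,6]
  node 4: [-6,5]
  node 5: [-6,6]

22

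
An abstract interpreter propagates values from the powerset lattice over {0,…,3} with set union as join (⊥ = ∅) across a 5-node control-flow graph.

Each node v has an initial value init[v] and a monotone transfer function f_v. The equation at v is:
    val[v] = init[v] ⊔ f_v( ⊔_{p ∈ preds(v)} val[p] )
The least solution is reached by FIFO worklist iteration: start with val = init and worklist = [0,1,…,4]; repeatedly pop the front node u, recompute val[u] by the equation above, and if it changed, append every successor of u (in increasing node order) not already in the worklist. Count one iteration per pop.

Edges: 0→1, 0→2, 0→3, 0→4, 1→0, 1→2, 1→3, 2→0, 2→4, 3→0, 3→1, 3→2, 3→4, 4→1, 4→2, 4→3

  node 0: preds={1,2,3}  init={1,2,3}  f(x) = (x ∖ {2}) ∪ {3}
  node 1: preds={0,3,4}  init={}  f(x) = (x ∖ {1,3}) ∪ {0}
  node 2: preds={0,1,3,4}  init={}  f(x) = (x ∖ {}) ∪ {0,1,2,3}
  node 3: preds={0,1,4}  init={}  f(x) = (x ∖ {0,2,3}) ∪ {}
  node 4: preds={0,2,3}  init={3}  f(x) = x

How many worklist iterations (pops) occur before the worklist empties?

Iteration log — 10 steps:
  step 1. node 0  ⊔preds={}  new={1,2,3}  stable
  step 2. node 1  ⊔preds={1,2,3}  new={0,2}  old={}  +wl: 0
  step 3. node 2  ⊔preds={0,1,2,3}  new={0,1,2,3}  old={}  +wl: 
  step 4. node 3  ⊔preds={0,1,2,3}  new={1}  old={}  +wl: 1,2
  step 5. node 4  ⊔preds={0,1,2,3}  new={0,1,2,3}  old={3}  +wl: 3
  step 6. node 0  ⊔preds={0,1,2,3}  new={0,1,2,3}  old={1,2,3}  +wl: 4
  step 7. node 1  ⊔preds={0,1,2,3}  new={0,2}  stable
  step 8. node 2  ⊔preds={0,1,2,3}  new={0,1,2,3}  stable
  step 9. node 3  ⊔preds={0,1,2,3}  new={1}  stable
  step 10. node 4  ⊔preds={0,1,2,3}  new={0,1,2,3}  stable

Least fixpoint reached:
  node 0: {0,1,2,3}
  node 1: {0,2}
  node 2: {0,1,2,3}
  node 3: {1}
  node 4: {0,1,2,3}

10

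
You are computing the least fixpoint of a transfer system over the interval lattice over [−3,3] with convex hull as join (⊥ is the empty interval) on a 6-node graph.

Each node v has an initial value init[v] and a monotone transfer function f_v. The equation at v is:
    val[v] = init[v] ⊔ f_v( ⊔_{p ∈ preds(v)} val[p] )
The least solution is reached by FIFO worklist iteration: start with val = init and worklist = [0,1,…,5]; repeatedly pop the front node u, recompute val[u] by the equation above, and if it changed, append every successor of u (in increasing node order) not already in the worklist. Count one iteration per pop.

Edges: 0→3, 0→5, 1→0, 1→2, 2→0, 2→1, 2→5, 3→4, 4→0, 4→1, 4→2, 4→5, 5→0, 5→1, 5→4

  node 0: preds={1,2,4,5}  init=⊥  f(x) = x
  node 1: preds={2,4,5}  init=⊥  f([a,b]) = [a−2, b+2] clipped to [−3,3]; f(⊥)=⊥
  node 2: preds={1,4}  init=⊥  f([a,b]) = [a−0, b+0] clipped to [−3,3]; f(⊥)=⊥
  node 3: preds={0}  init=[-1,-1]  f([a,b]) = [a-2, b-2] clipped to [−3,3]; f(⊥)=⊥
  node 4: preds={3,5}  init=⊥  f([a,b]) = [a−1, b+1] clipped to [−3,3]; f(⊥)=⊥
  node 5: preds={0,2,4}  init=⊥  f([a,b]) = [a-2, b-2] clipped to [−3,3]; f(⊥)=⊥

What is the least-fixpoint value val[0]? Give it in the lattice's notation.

Iteration log — 28 steps:
  step 1. node 0  ⊔preds=⊥  new=⊥  stable
  step 2. node 1  ⊔preds=⊥  new=⊥  stable
  step 3. node 2  ⊔preds=⊥  new=⊥  stable
  step 4. node 3  ⊔preds=⊥  new=[-1,-1]  stable
  step 5. node 4  ⊔preds=[-1,-1]  new=[-2,0]  old=⊥  +wl: 0,1,2
  step 6. node 5  ⊔preds=[-2,0]  new=[-3,-2]  old=⊥  +wl: 4
  step 7. node 0  ⊔preds=[-3,0]  new=[-3,0]  old=⊥  +wl: 3,5
  step 8. node 1  ⊔preds=[-3,0]  new=[-3,2]  old=⊥  +wl: 0
  step 9. node 2  ⊔preds=[-3,2]  new=[-3,2]  old=⊥  +wl: 1
  step 10. node 4  ⊔preds=[-3,-1]  new=[-3,0]  old=[-2,0]  +wl: 2
  step 11. node 3  ⊔preds=[-3,0]  new=[-3,-1]  old=[-1,-1]  +wl: 4
  step 12. node 5  ⊔preds=[-3,2]  new=[-3,0]  old=[-3,-2]  +wl: 
  step 13. node 0  ⊔preds=[-3,2]  new=[-3,2]  old=[-3,0]  +wl: 3,5
  step 14. node 1  ⊔preds=[-3,2]  new=[-3,3]  old=[-3,2]  +wl: 0
  step 15. node 2  ⊔preds=[-3,3]  new=[-3,3]  old=[-3,2]  +wl: 1
  step 16. node 4  ⊔preds=[-3,0]  new=[-3,1]  old=[-3,0]  +wl: 2
  step 17. node 3  ⊔preds=[-3,2]  new=[-3,0]  old=[-3,-1]  +wl: 4
  step 18. node 5  ⊔preds=[-3,3]  new=[-3,1]  old=[-3,0]  +wl: 
  step 19. node 0  ⊔preds=[-3,3]  new=[-3,3]  old=[-3,2]  +wl: 3,5
  step 20. node 1  ⊔preds=[-3,3]  new=[-3,3]  stable
  step 21. node 2  ⊔preds=[-3,3]  new=[-3,3]  stable
  step 22. node 4  ⊔preds=[-3,1]  new=[-3,2]  old=[-3,1]  +wl: 0,1,2
  step 23. node 3  ⊔preds=[-3,3]  new=[-3,1]  old=[-3,0]  +wl: 4
  step 24. node 5  ⊔preds=[-3,3]  new=[-3,1]  stable
  step 25. node 0  ⊔preds=[-3,3]  new=[-3,3]  stable
  step 26. node 1  ⊔preds=[-3,3]  new=[-3,3]  stable
  step 27. node 2  ⊔preds=[-3,3]  new=[-3,3]  stable
  step 28. node 4  ⊔preds=[-3,1]  new=[-3,2]  stable

Least fixpoint reached:
  node 0: [-3,3]
  node 1: [-3,3]
  node 2: [-3,3]
  node 3: [-3,1]
  node 4: [-3,2]
  node 5: [-3,1]

[-3,3]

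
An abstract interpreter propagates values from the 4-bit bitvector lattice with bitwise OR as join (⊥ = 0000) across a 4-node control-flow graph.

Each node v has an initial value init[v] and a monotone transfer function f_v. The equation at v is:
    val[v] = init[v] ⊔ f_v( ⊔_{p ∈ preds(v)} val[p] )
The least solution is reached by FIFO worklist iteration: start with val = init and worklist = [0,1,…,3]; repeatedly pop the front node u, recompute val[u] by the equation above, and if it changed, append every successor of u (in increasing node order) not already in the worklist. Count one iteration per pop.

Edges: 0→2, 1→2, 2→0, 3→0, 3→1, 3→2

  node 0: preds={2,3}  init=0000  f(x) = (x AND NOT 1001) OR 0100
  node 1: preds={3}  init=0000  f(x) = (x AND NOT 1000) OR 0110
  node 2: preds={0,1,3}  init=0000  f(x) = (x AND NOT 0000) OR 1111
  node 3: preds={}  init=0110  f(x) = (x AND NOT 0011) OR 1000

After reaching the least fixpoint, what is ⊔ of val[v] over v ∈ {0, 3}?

Trace (7 dequeues):
  [1] u=0 | in 0110 | out 0110 | prev 0000 | push {}
  [2] u=1 | in 0110 | out 0110 | prev 0000 | push {}
  [3] u=2 | in 0110 | out 1111 | prev 0000 | push {0}
  [4] u=3 | in 0000 | out 1110 | prev 0110 | push {1,2}
  [5] u=0 | in 1111 | out 0110 | ==
  [6] u=1 | in 1110 | out 0110 | ==
  [7] u=2 | in 1110 | out 1111 | ==

Converged values:
  [0] 0110
  [1] 0110
  [2] 1111
  [3] 1110

1110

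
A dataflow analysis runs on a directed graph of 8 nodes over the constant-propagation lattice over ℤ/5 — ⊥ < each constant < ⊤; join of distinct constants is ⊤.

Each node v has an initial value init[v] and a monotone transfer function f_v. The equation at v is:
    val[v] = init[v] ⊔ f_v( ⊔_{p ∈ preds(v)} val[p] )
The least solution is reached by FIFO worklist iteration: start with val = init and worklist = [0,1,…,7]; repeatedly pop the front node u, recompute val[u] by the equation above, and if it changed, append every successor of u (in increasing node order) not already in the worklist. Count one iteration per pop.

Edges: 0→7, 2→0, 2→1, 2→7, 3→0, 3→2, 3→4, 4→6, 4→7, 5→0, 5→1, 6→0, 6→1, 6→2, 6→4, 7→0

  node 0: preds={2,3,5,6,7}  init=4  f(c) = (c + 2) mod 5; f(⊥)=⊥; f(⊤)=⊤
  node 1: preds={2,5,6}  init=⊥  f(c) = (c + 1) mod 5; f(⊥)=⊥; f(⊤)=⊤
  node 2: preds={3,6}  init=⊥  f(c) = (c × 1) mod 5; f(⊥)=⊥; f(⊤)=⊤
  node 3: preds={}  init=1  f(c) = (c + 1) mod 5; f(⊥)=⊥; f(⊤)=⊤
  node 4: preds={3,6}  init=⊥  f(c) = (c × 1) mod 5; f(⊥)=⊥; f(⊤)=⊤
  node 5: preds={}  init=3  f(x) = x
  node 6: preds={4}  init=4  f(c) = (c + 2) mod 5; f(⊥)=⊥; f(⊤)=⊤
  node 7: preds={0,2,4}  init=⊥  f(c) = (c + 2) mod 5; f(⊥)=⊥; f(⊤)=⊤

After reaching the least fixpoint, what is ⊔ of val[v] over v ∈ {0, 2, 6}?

⊤

Worklist (12 pops):
  #1 pop 0: in=⊤ → ⊤ (was 4); enqueue []
  #2 pop 1: in=⊤ → ⊤ (was ⊥); enqueue []
  #3 pop 2: in=⊤ → ⊤ (was ⊥); enqueue [0,1]
  #4 pop 3: in=⊥ → 1 (no change)
  #5 pop 4: in=⊤ → ⊤ (was ⊥); enqueue []
  #6 pop 5: in=⊥ → 3 (no change)
  #7 pop 6: in=⊤ → ⊤ (was 4); enqueue [2,4]
  #8 pop 7: in=⊤ → ⊤ (was ⊥); enqueue []
  #9 pop 0: in=⊤ → ⊤ (no change)
  #10 pop 1: in=⊤ → ⊤ (no change)
  #11 pop 2: in=⊤ → ⊤ (no change)
  #12 pop 4: in=⊤ → ⊤ (no change)

Fixpoint:
  val[0] = ⊤
  val[1] = ⊤
  val[2] = ⊤
  val[3] = 1
  val[4] = ⊤
  val[5] = 3
  val[6] = ⊤
  val[7] = ⊤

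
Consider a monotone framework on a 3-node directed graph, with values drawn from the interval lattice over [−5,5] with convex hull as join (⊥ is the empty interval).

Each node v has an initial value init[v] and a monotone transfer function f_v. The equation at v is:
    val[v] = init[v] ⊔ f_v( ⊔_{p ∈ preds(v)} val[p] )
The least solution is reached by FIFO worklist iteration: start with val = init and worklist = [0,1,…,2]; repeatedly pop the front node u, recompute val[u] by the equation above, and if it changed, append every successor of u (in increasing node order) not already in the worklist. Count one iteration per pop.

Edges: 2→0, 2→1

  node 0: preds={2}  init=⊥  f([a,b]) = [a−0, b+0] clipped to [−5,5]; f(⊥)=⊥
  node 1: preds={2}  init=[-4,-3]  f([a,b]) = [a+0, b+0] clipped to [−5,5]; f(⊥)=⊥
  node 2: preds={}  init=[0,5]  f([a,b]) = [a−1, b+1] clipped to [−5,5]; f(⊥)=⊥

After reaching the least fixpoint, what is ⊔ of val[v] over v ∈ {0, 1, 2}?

Trace (3 dequeues):
  [1] u=0 | in [0,5] | out [0,5] | prev ⊥ | push {}
  [2] u=1 | in [0,5] | out [-4,5] | prev [-4,-3] | push {}
  [3] u=2 | in ⊥ | out [0,5] | ==

Converged values:
  [0] [0,5]
  [1] [-4,5]
  [2] [0,5]

[-4,5]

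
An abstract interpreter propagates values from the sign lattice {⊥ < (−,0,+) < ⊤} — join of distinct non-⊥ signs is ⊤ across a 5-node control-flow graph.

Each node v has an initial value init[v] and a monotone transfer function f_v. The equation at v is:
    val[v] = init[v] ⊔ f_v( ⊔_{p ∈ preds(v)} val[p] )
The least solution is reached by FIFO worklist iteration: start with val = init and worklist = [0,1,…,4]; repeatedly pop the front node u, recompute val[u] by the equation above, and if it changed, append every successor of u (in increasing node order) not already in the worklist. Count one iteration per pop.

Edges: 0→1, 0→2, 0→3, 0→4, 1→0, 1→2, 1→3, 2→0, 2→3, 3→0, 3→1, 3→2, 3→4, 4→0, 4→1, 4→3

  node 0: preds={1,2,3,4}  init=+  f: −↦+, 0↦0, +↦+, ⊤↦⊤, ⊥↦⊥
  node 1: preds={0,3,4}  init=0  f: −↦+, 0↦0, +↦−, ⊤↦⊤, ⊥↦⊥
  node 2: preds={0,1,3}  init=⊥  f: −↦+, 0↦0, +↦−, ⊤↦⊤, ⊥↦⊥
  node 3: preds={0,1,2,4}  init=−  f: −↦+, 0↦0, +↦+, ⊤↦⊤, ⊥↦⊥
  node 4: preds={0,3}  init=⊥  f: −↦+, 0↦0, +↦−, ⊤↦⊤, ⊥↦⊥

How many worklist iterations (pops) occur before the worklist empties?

Iteration log — 9 steps:
  step 1. node 0  ⊔preds=⊤  new=⊤  old=+  +wl: 
  step 2. node 1  ⊔preds=⊤  new=⊤  old=0  +wl: 0
  step 3. node 2  ⊔preds=⊤  new=⊤  old=⊥  +wl: 
  step 4. node 3  ⊔preds=⊤  new=⊤  old=−  +wl: 1,2
  step 5. node 4  ⊔preds=⊤  new=⊤  old=⊥  +wl: 3
  step 6. node 0  ⊔preds=⊤  new=⊤  stable
  step 7. node 1  ⊔preds=⊤  new=⊤  stable
  step 8. node 2  ⊔preds=⊤  new=⊤  stable
  step 9. node 3  ⊔preds=⊤  new=⊤  stable

Least fixpoint reached:
  node 0: ⊤
  node 1: ⊤
  node 2: ⊤
  node 3: ⊤
  node 4: ⊤

9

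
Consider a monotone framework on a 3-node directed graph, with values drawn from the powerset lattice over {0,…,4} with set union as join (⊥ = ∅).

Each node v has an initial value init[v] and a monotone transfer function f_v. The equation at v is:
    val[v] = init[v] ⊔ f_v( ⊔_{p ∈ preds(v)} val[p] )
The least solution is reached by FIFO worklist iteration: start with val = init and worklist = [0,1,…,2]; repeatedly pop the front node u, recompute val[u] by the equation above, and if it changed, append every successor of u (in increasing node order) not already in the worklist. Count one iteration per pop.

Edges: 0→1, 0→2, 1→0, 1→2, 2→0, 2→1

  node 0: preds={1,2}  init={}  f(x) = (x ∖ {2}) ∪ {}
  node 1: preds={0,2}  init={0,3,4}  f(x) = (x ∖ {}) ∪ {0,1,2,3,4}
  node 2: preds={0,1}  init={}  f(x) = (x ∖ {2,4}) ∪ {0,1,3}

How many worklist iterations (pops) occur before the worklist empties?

Iteration log — 6 steps:
  step 1. node 0  ⊔preds={0,3,4}  new={0,3,4}  old={}  +wl: 
  step 2. node 1  ⊔preds={0,3,4}  new={0,1,2,3,4}  old={0,3,4}  +wl: 0
  step 3. node 2  ⊔preds={0,1,2,3,4}  new={0,1,3}  old={}  +wl: 1
  step 4. node 0  ⊔preds={0,1,2,3,4}  new={0,1,3,4}  old={0,3,4}  +wl: 2
  step 5. node 1  ⊔preds={0,1,3,4}  new={0,1,2,3,4}  stable
  step 6. node 2  ⊔preds={0,1,2,3,4}  new={0,1,3}  stable

Least fixpoint reached:
  node 0: {0,1,3,4}
  node 1: {0,1,2,3,4}
  node 2: {0,1,3}

6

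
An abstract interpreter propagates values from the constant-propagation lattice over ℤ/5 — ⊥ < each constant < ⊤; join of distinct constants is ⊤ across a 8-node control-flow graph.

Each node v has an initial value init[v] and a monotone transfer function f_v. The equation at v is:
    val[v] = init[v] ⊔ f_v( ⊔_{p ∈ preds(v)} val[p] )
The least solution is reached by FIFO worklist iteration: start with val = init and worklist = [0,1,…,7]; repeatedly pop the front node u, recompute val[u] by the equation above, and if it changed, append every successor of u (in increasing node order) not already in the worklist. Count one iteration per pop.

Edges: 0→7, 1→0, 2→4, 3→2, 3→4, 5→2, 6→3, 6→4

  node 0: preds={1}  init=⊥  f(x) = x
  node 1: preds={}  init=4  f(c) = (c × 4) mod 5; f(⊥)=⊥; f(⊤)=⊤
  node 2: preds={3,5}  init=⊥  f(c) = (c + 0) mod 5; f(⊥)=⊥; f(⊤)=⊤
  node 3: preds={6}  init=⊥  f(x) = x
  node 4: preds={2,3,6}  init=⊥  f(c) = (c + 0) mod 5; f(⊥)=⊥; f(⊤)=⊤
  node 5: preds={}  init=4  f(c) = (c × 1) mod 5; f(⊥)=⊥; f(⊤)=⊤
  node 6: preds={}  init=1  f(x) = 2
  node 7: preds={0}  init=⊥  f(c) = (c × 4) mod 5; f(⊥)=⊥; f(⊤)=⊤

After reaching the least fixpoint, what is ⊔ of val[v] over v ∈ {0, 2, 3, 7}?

Iteration log — 12 steps:
  step 1. node 0  ⊔preds=4  new=4  old=⊥  +wl: 
  step 2. node 1  ⊔preds=⊥  new=4  stable
  step 3. node 2  ⊔preds=4  new=4  old=⊥  +wl: 
  step 4. node 3  ⊔preds=1  new=1  old=⊥  +wl: 2
  step 5. node 4  ⊔preds=⊤  new=⊤  old=⊥  +wl: 
  step 6. node 5  ⊔preds=⊥  new=4  stable
  step 7. node 6  ⊔preds=⊥  new=⊤  old=1  +wl: 3,4
  step 8. node 7  ⊔preds=4  new=1  old=⊥  +wl: 
  step 9. node 2  ⊔preds=⊤  new=⊤  old=4  +wl: 
  step 10. node 3  ⊔preds=⊤  new=⊤  old=1  +wl: 2
  step 11. node 4  ⊔preds=⊤  new=⊤  stable
  step 12. node 2  ⊔preds=⊤  new=⊤  stable

Least fixpoint reached:
  node 0: 4
  node 1: 4
  node 2: ⊤
  node 3: ⊤
  node 4: ⊤
  node 5: 4
  node 6: ⊤
  node 7: 1

⊤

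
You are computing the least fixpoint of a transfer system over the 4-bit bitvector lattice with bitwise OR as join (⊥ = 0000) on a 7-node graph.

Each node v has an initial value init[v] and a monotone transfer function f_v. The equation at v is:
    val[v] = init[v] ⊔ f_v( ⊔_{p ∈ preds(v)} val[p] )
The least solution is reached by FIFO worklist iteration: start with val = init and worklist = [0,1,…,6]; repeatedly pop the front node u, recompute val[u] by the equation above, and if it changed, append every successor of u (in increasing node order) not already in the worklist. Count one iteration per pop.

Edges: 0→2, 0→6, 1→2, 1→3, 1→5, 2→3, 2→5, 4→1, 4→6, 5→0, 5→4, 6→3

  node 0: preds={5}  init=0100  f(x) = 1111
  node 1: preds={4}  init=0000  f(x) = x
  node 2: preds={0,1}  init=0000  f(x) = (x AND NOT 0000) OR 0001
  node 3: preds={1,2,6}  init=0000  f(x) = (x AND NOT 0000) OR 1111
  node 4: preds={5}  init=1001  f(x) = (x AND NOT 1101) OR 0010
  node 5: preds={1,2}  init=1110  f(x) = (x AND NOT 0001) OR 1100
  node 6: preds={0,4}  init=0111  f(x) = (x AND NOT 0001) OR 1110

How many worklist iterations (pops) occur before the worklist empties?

Worklist (11 pops):
  #1 pop 0: in=1110 → 1111 (was 0100); enqueue []
  #2 pop 1: in=1001 → 1001 (was 0000); enqueue []
  #3 pop 2: in=1111 → 1111 (was 0000); enqueue []
  #4 pop 3: in=1111 → 1111 (was 0000); enqueue []
  #5 pop 4: in=1110 → 1011 (was 1001); enqueue [1]
  #6 pop 5: in=1111 → 1110 (no change)
  #7 pop 6: in=1111 → 1111 (was 0111); enqueue [3]
  #8 pop 1: in=1011 → 1011 (was 1001); enqueue [2,5]
  #9 pop 3: in=1111 → 1111 (no change)
  #10 pop 2: in=1111 → 1111 (no change)
  #11 pop 5: in=1111 → 1110 (no change)

Fixpoint:
  val[0] = 1111
  val[1] = 1011
  val[2] = 1111
  val[3] = 1111
  val[4] = 1011
  val[5] = 1110
  val[6] = 1111

11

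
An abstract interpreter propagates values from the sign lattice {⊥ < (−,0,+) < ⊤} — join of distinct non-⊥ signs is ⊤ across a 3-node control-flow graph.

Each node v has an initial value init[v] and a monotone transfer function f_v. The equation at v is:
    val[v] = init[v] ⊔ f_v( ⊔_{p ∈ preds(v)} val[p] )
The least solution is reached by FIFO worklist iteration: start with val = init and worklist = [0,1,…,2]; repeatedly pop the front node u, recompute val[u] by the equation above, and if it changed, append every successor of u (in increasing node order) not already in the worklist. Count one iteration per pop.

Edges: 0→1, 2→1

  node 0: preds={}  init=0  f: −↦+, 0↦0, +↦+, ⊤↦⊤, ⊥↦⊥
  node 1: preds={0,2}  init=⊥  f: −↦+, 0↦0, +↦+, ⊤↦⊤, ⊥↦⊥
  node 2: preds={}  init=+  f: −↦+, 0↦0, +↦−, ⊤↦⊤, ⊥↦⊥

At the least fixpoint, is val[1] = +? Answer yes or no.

no

Iteration log — 3 steps:
  step 1. node 0  ⊔preds=⊥  new=0  stable
  step 2. node 1  ⊔preds=⊤  new=⊤  old=⊥  +wl: 
  step 3. node 2  ⊔preds=⊥  new=+  stable

Least fixpoint reached:
  node 0: 0
  node 1: ⊤
  node 2: +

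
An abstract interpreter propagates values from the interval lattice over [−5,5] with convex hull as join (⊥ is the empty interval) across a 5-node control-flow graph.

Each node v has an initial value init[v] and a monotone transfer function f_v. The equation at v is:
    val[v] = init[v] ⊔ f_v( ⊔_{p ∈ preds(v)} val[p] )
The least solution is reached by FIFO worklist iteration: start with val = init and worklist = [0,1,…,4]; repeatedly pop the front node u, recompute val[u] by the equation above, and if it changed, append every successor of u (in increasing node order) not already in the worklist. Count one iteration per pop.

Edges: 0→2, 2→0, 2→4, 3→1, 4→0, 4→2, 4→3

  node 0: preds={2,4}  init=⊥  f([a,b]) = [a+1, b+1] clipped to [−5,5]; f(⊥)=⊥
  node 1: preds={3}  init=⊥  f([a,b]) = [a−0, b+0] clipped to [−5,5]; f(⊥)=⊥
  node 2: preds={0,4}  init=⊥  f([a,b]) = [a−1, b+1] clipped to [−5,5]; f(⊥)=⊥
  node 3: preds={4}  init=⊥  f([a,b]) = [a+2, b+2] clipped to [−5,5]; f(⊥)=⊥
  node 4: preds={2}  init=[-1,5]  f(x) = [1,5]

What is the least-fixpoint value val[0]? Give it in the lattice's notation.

[-1,5]

Iteration log — 8 steps:
  step 1. node 0  ⊔preds=[-1,5]  new=[0,5]  old=⊥  +wl: 
  step 2. node 1  ⊔preds=⊥  new=⊥  stable
  step 3. node 2  ⊔preds=[-1,5]  new=[-2,5]  old=⊥  +wl: 0
  step 4. node 3  ⊔preds=[-1,5]  new=[1,5]  old=⊥  +wl: 1
  step 5. node 4  ⊔preds=[-2,5]  new=[-1,5]  stable
  step 6. node 0  ⊔preds=[-2,5]  new=[-1,5]  old=[0,5]  +wl: 2
  step 7. node 1  ⊔preds=[1,5]  new=[1,5]  old=⊥  +wl: 
  step 8. node 2  ⊔preds=[-1,5]  new=[-2,5]  stable

Least fixpoint reached:
  node 0: [-1,5]
  node 1: [1,5]
  node 2: [-2,5]
  node 3: [1,5]
  node 4: [-1,5]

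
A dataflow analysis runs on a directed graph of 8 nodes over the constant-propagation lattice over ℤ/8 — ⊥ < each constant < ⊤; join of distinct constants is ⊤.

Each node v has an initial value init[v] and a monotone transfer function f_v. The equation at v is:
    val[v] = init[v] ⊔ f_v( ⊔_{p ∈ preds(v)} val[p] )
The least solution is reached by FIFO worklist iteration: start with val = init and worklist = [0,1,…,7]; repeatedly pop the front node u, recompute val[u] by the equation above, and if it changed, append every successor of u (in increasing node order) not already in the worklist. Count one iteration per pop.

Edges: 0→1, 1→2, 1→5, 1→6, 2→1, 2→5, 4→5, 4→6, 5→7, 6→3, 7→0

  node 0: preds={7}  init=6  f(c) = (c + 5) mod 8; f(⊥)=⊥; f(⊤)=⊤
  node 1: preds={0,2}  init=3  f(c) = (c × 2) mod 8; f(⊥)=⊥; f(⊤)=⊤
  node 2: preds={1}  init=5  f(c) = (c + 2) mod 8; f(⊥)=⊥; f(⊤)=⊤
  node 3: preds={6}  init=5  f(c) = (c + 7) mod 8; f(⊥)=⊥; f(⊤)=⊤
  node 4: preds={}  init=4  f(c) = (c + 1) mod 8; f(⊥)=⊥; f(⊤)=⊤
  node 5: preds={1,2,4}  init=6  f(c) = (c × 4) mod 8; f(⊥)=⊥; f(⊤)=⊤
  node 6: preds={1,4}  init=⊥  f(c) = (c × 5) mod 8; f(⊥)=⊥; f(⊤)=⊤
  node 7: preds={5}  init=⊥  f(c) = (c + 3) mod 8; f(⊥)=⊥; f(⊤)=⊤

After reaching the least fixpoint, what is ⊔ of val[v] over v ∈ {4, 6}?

⊤

Iteration log — 12 steps:
  step 1. node 0  ⊔preds=⊥  new=6  stable
  step 2. node 1  ⊔preds=⊤  new=⊤  old=3  +wl: 
  step 3. node 2  ⊔preds=⊤  new=⊤  old=5  +wl: 1
  step 4. node 3  ⊔preds=⊥  new=5  stable
  step 5. node 4  ⊔preds=⊥  new=4  stable
  step 6. node 5  ⊔preds=⊤  new=⊤  old=6  +wl: 
  step 7. node 6  ⊔preds=⊤  new=⊤  old=⊥  +wl: 3
  step 8. node 7  ⊔preds=⊤  new=⊤  old=⊥  +wl: 0
  step 9. node 1  ⊔preds=⊤  new=⊤  stable
  step 10. node 3  ⊔preds=⊤  new=⊤  old=5  +wl: 
  step 11. node 0  ⊔preds=⊤  new=⊤  old=6  +wl: 1
  step 12. node 1  ⊔preds=⊤  new=⊤  stable

Least fixpoint reached:
  node 0: ⊤
  node 1: ⊤
  node 2: ⊤
  node 3: ⊤
  node 4: 4
  node 5: ⊤
  node 6: ⊤
  node 7: ⊤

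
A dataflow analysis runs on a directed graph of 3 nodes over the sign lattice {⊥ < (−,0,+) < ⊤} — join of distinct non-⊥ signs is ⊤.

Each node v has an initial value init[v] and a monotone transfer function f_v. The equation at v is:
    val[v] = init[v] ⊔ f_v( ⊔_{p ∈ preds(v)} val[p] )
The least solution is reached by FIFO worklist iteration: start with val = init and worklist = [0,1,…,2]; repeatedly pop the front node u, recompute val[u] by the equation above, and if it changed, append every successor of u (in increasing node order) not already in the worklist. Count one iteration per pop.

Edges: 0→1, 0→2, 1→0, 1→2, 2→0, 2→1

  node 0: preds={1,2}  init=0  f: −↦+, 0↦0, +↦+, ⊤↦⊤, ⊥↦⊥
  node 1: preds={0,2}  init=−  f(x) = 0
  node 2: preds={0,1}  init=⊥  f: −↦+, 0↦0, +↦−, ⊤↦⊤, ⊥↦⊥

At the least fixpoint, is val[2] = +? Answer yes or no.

Trace (5 dequeues):
  [1] u=0 | in − | out ⊤ | prev 0 | push {}
  [2] u=1 | in ⊤ | out ⊤ | prev − | push {0}
  [3] u=2 | in ⊤ | out ⊤ | prev ⊥ | push {1}
  [4] u=0 | in ⊤ | out ⊤ | ==
  [5] u=1 | in ⊤ | out ⊤ | ==

Converged values:
  [0] ⊤
  [1] ⊤
  [2] ⊤

no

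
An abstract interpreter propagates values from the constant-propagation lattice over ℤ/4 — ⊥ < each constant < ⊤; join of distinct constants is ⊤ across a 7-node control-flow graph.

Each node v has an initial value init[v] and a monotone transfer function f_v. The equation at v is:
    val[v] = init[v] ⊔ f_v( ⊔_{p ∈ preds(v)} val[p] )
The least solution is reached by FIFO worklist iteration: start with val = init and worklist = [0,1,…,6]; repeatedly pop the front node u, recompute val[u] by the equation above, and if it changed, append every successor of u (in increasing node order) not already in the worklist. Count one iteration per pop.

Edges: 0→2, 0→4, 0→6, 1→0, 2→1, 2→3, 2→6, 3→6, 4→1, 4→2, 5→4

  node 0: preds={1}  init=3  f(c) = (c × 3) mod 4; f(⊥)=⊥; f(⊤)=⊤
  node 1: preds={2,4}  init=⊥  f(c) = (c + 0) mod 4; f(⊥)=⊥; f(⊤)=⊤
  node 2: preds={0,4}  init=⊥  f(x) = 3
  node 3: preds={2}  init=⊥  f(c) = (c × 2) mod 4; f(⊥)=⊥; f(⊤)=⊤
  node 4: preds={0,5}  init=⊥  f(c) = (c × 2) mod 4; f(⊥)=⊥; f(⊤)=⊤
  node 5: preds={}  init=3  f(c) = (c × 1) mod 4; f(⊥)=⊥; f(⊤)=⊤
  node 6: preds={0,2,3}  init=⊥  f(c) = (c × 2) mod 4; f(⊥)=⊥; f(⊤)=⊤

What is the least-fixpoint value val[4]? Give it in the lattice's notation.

Trace (15 dequeues):
  [1] u=0 | in ⊥ | out 3 | ==
  [2] u=1 | in ⊥ | out ⊥ | ==
  [3] u=2 | in 3 | out 3 | prev ⊥ | push {1}
  [4] u=3 | in 3 | out 2 | prev ⊥ | push {}
  [5] u=4 | in 3 | out 2 | prev ⊥ | push {2}
  [6] u=5 | in ⊥ | out 3 | ==
  [7] u=6 | in ⊤ | out ⊤ | prev ⊥ | push {}
  [8] u=1 | in ⊤ | out ⊤ | prev ⊥ | push {0}
  [9] u=2 | in ⊤ | out 3 | ==
  [10] u=0 | in ⊤ | out ⊤ | prev 3 | push {2,4,6}
  [11] u=2 | in ⊤ | out 3 | ==
  [12] u=4 | in ⊤ | out ⊤ | prev 2 | push {1,2}
  [13] u=6 | in ⊤ | out ⊤ | ==
  [14] u=1 | in ⊤ | out ⊤ | ==
  [15] u=2 | in ⊤ | out 3 | ==

Converged values:
  [0] ⊤
  [1] ⊤
  [2] 3
  [3] 2
  [4] ⊤
  [5] 3
  [6] ⊤

⊤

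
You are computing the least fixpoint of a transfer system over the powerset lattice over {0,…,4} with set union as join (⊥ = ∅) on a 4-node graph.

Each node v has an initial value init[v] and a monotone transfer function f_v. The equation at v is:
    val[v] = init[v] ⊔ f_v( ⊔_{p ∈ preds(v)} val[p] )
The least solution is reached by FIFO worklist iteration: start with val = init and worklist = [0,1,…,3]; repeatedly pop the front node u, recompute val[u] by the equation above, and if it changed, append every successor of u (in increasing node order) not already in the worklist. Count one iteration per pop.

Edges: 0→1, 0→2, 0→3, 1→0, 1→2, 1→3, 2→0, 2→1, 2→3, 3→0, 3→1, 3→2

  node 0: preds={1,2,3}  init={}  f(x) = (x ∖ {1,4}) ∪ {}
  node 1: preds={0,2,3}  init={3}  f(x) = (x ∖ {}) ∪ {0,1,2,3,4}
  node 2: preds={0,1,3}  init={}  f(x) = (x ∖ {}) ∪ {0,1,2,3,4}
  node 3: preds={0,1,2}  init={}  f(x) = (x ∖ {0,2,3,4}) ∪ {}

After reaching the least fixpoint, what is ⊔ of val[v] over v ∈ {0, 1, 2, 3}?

Worklist (8 pops):
  #1 pop 0: in={3} → {3} (was {}); enqueue []
  #2 pop 1: in={3} → {0,1,2,3,4} (was {3}); enqueue [0]
  #3 pop 2: in={0,1,2,3,4} → {0,1,2,3,4} (was {}); enqueue [1]
  #4 pop 3: in={0,1,2,3,4} → {1} (was {}); enqueue [2]
  #5 pop 0: in={0,1,2,3,4} → {0,2,3} (was {3}); enqueue [3]
  #6 pop 1: in={0,1,2,3,4} → {0,1,2,3,4} (no change)
  #7 pop 2: in={0,1,2,3,4} → {0,1,2,3,4} (no change)
  #8 pop 3: in={0,1,2,3,4} → {1} (no change)

Fixpoint:
  val[0] = {0,2,3}
  val[1] = {0,1,2,3,4}
  val[2] = {0,1,2,3,4}
  val[3] = {1}

{0,1,2,3,4}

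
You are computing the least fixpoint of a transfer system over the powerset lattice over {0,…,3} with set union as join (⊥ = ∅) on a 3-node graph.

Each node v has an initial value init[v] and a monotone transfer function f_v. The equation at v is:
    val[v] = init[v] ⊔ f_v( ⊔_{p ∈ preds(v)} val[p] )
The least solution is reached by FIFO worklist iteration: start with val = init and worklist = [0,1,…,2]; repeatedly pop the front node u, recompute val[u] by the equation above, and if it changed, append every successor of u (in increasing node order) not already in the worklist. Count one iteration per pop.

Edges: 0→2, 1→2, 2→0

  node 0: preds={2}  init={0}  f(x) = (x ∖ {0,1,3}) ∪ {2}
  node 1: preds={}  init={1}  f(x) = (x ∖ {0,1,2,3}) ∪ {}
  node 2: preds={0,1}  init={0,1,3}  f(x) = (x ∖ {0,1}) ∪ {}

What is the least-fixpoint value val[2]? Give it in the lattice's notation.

{0,1,2,3}

Iteration log — 4 steps:
  step 1. node 0  ⊔preds={0,1,3}  new={0,2}  old={0}  +wl: 
  step 2. node 1  ⊔preds={}  new={1}  stable
  step 3. node 2  ⊔preds={0,1,2}  new={0,1,2,3}  old={0,1,3}  +wl: 0
  step 4. node 0  ⊔preds={0,1,2,3}  new={0,2}  stable

Least fixpoint reached:
  node 0: {0,2}
  node 1: {1}
  node 2: {0,1,2,3}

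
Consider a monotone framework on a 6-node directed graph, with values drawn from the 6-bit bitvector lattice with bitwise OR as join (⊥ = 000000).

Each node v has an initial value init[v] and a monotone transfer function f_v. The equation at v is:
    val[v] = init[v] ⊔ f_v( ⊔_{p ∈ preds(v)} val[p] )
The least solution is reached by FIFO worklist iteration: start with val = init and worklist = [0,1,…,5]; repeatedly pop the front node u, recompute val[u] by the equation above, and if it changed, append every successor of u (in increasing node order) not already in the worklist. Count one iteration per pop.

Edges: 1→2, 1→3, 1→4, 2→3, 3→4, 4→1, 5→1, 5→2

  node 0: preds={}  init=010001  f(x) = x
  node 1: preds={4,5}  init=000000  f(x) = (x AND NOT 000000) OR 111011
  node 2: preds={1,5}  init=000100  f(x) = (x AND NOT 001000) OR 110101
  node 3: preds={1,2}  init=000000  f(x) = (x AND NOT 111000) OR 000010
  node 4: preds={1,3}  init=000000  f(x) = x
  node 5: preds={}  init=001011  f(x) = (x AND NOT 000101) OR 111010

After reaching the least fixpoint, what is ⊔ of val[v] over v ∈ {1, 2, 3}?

111111

Trace (10 dequeues):
  [1] u=0 | in 000000 | out 010001 | ==
  [2] u=1 | in 001011 | out 111011 | prev 000000 | push {}
  [3] u=2 | in 111011 | out 110111 | prev 000100 | push {}
  [4] u=3 | in 111111 | out 000111 | prev 000000 | push {}
  [5] u=4 | in 111111 | out 111111 | prev 000000 | push {1}
  [6] u=5 | in 000000 | out 111011 | prev 001011 | push {2}
  [7] u=1 | in 111111 | out 111111 | prev 111011 | push {3,4}
  [8] u=2 | in 111111 | out 110111 | ==
  [9] u=3 | in 111111 | out 000111 | ==
  [10] u=4 | in 111111 | out 111111 | ==

Converged values:
  [0] 010001
  [1] 111111
  [2] 110111
  [3] 000111
  [4] 111111
  [5] 111011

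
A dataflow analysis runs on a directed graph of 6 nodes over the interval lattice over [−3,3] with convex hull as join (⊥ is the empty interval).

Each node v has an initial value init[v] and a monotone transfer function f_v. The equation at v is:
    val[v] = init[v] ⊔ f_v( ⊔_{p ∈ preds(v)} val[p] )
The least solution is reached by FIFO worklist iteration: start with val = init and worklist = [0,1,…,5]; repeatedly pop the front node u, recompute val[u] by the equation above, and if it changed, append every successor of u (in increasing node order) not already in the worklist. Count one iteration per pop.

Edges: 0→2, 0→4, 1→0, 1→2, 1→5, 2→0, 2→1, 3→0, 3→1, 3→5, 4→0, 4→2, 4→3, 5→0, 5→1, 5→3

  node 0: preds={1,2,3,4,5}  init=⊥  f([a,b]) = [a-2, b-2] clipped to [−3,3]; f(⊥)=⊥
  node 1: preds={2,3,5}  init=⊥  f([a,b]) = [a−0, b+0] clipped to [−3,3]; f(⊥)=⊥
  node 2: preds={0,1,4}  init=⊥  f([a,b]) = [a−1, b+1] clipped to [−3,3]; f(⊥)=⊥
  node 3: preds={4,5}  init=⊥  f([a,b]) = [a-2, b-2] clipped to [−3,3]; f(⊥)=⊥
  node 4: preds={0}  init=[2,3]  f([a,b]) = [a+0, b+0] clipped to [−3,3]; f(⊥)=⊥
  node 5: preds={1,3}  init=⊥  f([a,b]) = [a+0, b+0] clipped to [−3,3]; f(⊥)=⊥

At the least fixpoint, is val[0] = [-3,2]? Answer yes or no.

Trace (21 dequeues):
  [1] u=0 | in [2,3] | out [0,1] | prev ⊥ | push {}
  [2] u=1 | in ⊥ | out ⊥ | ==
  [3] u=2 | in [0,3] | out [-1,3] | prev ⊥ | push {0,1}
  [4] u=3 | in [2,3] | out [0,1] | prev ⊥ | push {}
  [5] u=4 | in [0,1] | out [0,3] | prev [2,3] | push {2,3}
  [6] u=5 | in [0,1] | out [0,1] | prev ⊥ | push {}
  [7] u=0 | in [-1,3] | out [-3,1] | prev [0,1] | push {4}
  [8] u=1 | in [-1,3] | out [-1,3] | prev ⊥ | push {0,5}
  [9] u=2 | in [-3,3] | out [-3,3] | prev [-1,3] | push {1}
  [10] u=3 | in [0,3] | out [-2,1] | prev [0,1] | push {}
  [11] u=4 | in [-3,1] | out [-3,3] | prev [0,3] | push {2,3}
  [12] u=0 | in [-3,3] | out [-3,1] | ==
  [13] u=5 | in [-2,3] | out [-2,3] | prev [0,1] | push {0}
  [14] u=1 | in [-3,3] | out [-3,3] | prev [-1,3] | push {5}
  [15] u=2 | in [-3,3] | out [-3,3] | ==
  [16] u=3 | in [-3,3] | out [-3,1] | prev [-2,1] | push {1}
  [17] u=0 | in [-3,3] | out [-3,1] | ==
  [18] u=5 | in [-3,3] | out [-3,3] | prev [-2,3] | push {0,3}
  [19] u=1 | in [-3,3] | out [-3,3] | ==
  [20] u=0 | in [-3,3] | out [-3,1] | ==
  [21] u=3 | in [-3,3] | out [-3,1] | ==

Converged values:
  [0] [-3,1]
  [1] [-3,3]
  [2] [-3,3]
  [3] [-3,1]
  [4] [-3,3]
  [5] [-3,3]

no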